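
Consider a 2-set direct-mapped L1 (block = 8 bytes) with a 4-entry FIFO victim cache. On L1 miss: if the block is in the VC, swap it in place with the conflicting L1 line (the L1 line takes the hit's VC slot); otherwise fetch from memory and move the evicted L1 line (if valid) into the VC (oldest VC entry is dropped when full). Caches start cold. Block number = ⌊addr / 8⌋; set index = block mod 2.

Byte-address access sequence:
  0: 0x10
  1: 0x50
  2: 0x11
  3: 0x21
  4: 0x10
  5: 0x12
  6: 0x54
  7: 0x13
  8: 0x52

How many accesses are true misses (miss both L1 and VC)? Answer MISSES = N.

#0 0x10→b2/s0 MISS; vc=[]
#1 0x50→b10/s0 MISS; vc=[2]
#2 0x11→b2/s0 VC-HIT; vc=[10]
#3 0x21→b4/s0 MISS; vc=[10,2]
#4 0x10→b2/s0 VC-HIT; vc=[10,4]
#5 0x12→b2/s0 L1-HIT; vc=[10,4]
#6 0x54→b10/s0 VC-HIT; vc=[2,4]
#7 0x13→b2/s0 VC-HIT; vc=[10,4]
#8 0x52→b10/s0 VC-HIT; vc=[2,4]

MISSES = 3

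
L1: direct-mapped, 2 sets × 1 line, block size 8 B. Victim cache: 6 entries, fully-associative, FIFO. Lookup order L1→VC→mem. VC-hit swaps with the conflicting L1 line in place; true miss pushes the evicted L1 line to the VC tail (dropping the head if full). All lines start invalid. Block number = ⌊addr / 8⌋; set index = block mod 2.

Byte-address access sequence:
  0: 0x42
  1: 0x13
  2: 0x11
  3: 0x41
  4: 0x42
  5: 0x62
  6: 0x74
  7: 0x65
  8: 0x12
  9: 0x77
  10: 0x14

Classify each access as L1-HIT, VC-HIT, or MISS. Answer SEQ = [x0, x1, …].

SEQ = [MISS, MISS, L1-HIT, VC-HIT, L1-HIT, MISS, MISS, VC-HIT, VC-HIT, VC-HIT, VC-HIT]

0: 0x42 (blk 8, set 0) → MISS  vc=[]
1: 0x13 (blk 2, set 0) → MISS  vc=[8]
2: 0x11 (blk 2, set 0) → L1-HIT  vc=[8]
3: 0x41 (blk 8, set 0) → VC-HIT  vc=[2]
4: 0x42 (blk 8, set 0) → L1-HIT  vc=[2]
5: 0x62 (blk 12, set 0) → MISS  vc=[2, 8]
6: 0x74 (blk 14, set 0) → MISS  vc=[2, 8, 12]
7: 0x65 (blk 12, set 0) → VC-HIT  vc=[2, 8, 14]
8: 0x12 (blk 2, set 0) → VC-HIT  vc=[12, 8, 14]
9: 0x77 (blk 14, set 0) → VC-HIT  vc=[12, 8, 2]
10: 0x14 (blk 2, set 0) → VC-HIT  vc=[12, 8, 14]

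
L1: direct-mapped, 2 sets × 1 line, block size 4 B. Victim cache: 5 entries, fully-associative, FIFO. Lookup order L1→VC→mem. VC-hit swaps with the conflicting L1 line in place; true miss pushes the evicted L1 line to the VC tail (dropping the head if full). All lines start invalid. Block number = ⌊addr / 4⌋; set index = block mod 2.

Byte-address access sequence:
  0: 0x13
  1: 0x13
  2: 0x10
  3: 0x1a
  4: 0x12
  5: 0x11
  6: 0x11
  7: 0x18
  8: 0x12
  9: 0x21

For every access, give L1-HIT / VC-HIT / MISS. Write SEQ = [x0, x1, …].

SEQ = [MISS, L1-HIT, L1-HIT, MISS, VC-HIT, L1-HIT, L1-HIT, VC-HIT, VC-HIT, MISS]

#0 0x13→b4/s0 MISS; vc=[]
#1 0x13→b4/s0 L1-HIT; vc=[]
#2 0x10→b4/s0 L1-HIT; vc=[]
#3 0x1a→b6/s0 MISS; vc=[4]
#4 0x12→b4/s0 VC-HIT; vc=[6]
#5 0x11→b4/s0 L1-HIT; vc=[6]
#6 0x11→b4/s0 L1-HIT; vc=[6]
#7 0x18→b6/s0 VC-HIT; vc=[4]
#8 0x12→b4/s0 VC-HIT; vc=[6]
#9 0x21→b8/s0 MISS; vc=[6,4]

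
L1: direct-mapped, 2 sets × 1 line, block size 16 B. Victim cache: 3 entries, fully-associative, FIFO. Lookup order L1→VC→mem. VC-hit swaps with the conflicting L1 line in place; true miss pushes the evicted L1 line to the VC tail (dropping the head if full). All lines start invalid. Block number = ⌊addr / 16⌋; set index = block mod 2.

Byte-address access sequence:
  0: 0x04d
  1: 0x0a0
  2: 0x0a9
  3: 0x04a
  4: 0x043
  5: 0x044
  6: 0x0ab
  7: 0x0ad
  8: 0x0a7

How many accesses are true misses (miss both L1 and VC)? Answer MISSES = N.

MISSES = 2

0: 0x4d (blk 4, set 0) → MISS  vc=[]
1: 0xa0 (blk 10, set 0) → MISS  vc=[4]
2: 0xa9 (blk 10, set 0) → L1-HIT  vc=[4]
3: 0x4a (blk 4, set 0) → VC-HIT  vc=[10]
4: 0x43 (blk 4, set 0) → L1-HIT  vc=[10]
5: 0x44 (blk 4, set 0) → L1-HIT  vc=[10]
6: 0xab (blk 10, set 0) → VC-HIT  vc=[4]
7: 0xad (blk 10, set 0) → L1-HIT  vc=[4]
8: 0xa7 (blk 10, set 0) → L1-HIT  vc=[4]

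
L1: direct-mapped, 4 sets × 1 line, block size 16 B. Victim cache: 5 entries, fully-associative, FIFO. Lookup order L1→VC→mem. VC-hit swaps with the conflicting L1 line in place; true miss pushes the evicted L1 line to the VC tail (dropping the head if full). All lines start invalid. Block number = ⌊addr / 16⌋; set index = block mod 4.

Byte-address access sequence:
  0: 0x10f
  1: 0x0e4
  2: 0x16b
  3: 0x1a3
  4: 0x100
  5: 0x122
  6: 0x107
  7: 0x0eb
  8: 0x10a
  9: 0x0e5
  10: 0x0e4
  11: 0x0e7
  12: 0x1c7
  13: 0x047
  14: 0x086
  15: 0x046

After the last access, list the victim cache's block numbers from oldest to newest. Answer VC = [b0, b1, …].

VC = [22, 26, 16, 28, 8]

  [0] addr=0x10f blk=16 s=0: MISS | VC []
  [1] addr=0xe4 blk=14 s=2: MISS | VC []
  [2] addr=0x16b blk=22 s=2: MISS | VC [14]
  [3] addr=0x1a3 blk=26 s=2: MISS | VC [14, 22]
  [4] addr=0x100 blk=16 s=0: L1-HIT | VC [14, 22]
  [5] addr=0x122 blk=18 s=2: MISS | VC [14, 22, 26]
  [6] addr=0x107 blk=16 s=0: L1-HIT | VC [14, 22, 26]
  [7] addr=0xeb blk=14 s=2: VC-HIT | VC [18, 22, 26]
  [8] addr=0x10a blk=16 s=0: L1-HIT | VC [18, 22, 26]
  [9] addr=0xe5 blk=14 s=2: L1-HIT | VC [18, 22, 26]
  [10] addr=0xe4 blk=14 s=2: L1-HIT | VC [18, 22, 26]
  [11] addr=0xe7 blk=14 s=2: L1-HIT | VC [18, 22, 26]
  [12] addr=0x1c7 blk=28 s=0: MISS | VC [18, 22, 26, 16]
  [13] addr=0x47 blk=4 s=0: MISS | VC [18, 22, 26, 16, 28]
  [14] addr=0x86 blk=8 s=0: MISS | VC [22, 26, 16, 28, 4]
  [15] addr=0x46 blk=4 s=0: VC-HIT | VC [22, 26, 16, 28, 8]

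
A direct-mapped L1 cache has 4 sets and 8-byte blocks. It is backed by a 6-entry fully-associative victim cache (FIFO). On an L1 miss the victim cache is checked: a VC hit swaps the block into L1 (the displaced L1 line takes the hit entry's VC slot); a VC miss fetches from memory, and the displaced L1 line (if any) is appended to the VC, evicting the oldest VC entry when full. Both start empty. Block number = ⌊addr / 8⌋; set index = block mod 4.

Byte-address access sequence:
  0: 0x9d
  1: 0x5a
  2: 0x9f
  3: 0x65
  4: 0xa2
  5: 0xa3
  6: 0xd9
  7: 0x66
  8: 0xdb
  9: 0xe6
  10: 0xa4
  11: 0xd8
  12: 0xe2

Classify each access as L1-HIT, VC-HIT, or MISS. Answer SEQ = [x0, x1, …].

  [0] addr=0x9d blk=19 s=3: MISS | VC []
  [1] addr=0x5a blk=11 s=3: MISS | VC [19]
  [2] addr=0x9f blk=19 s=3: VC-HIT | VC [11]
  [3] addr=0x65 blk=12 s=0: MISS | VC [11]
  [4] addr=0xa2 blk=20 s=0: MISS | VC [11, 12]
  [5] addr=0xa3 blk=20 s=0: L1-HIT | VC [11, 12]
  [6] addr=0xd9 blk=27 s=3: MISS | VC [11, 12, 19]
  [7] addr=0x66 blk=12 s=0: VC-HIT | VC [11, 20, 19]
  [8] addr=0xdb blk=27 s=3: L1-HIT | VC [11, 20, 19]
  [9] addr=0xe6 blk=28 s=0: MISS | VC [11, 20, 19, 12]
  [10] addr=0xa4 blk=20 s=0: VC-HIT | VC [11, 28, 19, 12]
  [11] addr=0xd8 blk=27 s=3: L1-HIT | VC [11, 28, 19, 12]
  [12] addr=0xe2 blk=28 s=0: VC-HIT | VC [11, 20, 19, 12]

SEQ = [MISS, MISS, VC-HIT, MISS, MISS, L1-HIT, MISS, VC-HIT, L1-HIT, MISS, VC-HIT, L1-HIT, VC-HIT]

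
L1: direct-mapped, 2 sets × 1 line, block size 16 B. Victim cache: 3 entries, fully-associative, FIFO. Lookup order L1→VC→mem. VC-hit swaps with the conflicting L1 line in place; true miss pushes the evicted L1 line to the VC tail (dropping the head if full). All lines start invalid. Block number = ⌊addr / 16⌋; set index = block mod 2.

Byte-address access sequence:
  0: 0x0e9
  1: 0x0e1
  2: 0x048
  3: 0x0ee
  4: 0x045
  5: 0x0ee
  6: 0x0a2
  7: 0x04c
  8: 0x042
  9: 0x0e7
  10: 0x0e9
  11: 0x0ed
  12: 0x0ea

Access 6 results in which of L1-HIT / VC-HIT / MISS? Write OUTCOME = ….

0: 0xe9 (blk 14, set 0) → MISS  vc=[]
1: 0xe1 (blk 14, set 0) → L1-HIT  vc=[]
2: 0x48 (blk 4, set 0) → MISS  vc=[14]
3: 0xee (blk 14, set 0) → VC-HIT  vc=[4]
4: 0x45 (blk 4, set 0) → VC-HIT  vc=[14]
5: 0xee (blk 14, set 0) → VC-HIT  vc=[4]
6: 0xa2 (blk 10, set 0) → MISS  vc=[4, 14]
7: 0x4c (blk 4, set 0) → VC-HIT  vc=[10, 14]
8: 0x42 (blk 4, set 0) → L1-HIT  vc=[10, 14]
9: 0xe7 (blk 14, set 0) → VC-HIT  vc=[10, 4]
10: 0xe9 (blk 14, set 0) → L1-HIT  vc=[10, 4]
11: 0xed (blk 14, set 0) → L1-HIT  vc=[10, 4]
12: 0xea (blk 14, set 0) → L1-HIT  vc=[10, 4]

OUTCOME = MISS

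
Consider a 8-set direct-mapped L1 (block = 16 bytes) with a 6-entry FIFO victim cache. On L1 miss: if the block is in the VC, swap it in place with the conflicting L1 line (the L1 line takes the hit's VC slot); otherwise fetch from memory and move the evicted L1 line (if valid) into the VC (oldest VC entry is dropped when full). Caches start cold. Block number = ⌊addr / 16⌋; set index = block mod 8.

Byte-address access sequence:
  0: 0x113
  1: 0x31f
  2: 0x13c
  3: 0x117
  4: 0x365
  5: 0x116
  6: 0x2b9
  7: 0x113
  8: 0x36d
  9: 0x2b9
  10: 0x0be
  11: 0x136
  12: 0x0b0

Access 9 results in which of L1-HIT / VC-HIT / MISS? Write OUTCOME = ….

  [0] addr=0x113 blk=17 s=1: MISS | VC []
  [1] addr=0x31f blk=49 s=1: MISS | VC [17]
  [2] addr=0x13c blk=19 s=3: MISS | VC [17]
  [3] addr=0x117 blk=17 s=1: VC-HIT | VC [49]
  [4] addr=0x365 blk=54 s=6: MISS | VC [49]
  [5] addr=0x116 blk=17 s=1: L1-HIT | VC [49]
  [6] addr=0x2b9 blk=43 s=3: MISS | VC [49, 19]
  [7] addr=0x113 blk=17 s=1: L1-HIT | VC [49, 19]
  [8] addr=0x36d blk=54 s=6: L1-HIT | VC [49, 19]
  [9] addr=0x2b9 blk=43 s=3: L1-HIT | VC [49, 19]
  [10] addr=0xbe blk=11 s=3: MISS | VC [49, 19, 43]
  [11] addr=0x136 blk=19 s=3: VC-HIT | VC [49, 11, 43]
  [12] addr=0xb0 blk=11 s=3: VC-HIT | VC [49, 19, 43]

OUTCOME = L1-HIT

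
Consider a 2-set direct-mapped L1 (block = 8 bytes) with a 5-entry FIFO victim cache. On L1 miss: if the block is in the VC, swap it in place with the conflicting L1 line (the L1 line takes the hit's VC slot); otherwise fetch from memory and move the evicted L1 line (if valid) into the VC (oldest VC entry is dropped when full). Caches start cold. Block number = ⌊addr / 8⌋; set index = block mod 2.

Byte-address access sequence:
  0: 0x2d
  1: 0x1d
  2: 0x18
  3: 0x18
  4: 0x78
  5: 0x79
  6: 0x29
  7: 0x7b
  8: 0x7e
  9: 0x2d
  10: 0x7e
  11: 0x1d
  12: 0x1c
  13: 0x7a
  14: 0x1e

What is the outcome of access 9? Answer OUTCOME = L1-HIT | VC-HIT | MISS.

0: 0x2d (blk 5, set 1) → MISS  vc=[]
1: 0x1d (blk 3, set 1) → MISS  vc=[5]
2: 0x18 (blk 3, set 1) → L1-HIT  vc=[5]
3: 0x18 (blk 3, set 1) → L1-HIT  vc=[5]
4: 0x78 (blk 15, set 1) → MISS  vc=[5, 3]
5: 0x79 (blk 15, set 1) → L1-HIT  vc=[5, 3]
6: 0x29 (blk 5, set 1) → VC-HIT  vc=[15, 3]
7: 0x7b (blk 15, set 1) → VC-HIT  vc=[5, 3]
8: 0x7e (blk 15, set 1) → L1-HIT  vc=[5, 3]
9: 0x2d (blk 5, set 1) → VC-HIT  vc=[15, 3]
10: 0x7e (blk 15, set 1) → VC-HIT  vc=[5, 3]
11: 0x1d (blk 3, set 1) → VC-HIT  vc=[5, 15]
12: 0x1c (blk 3, set 1) → L1-HIT  vc=[5, 15]
13: 0x7a (blk 15, set 1) → VC-HIT  vc=[5, 3]
14: 0x1e (blk 3, set 1) → VC-HIT  vc=[5, 15]

OUTCOME = VC-HIT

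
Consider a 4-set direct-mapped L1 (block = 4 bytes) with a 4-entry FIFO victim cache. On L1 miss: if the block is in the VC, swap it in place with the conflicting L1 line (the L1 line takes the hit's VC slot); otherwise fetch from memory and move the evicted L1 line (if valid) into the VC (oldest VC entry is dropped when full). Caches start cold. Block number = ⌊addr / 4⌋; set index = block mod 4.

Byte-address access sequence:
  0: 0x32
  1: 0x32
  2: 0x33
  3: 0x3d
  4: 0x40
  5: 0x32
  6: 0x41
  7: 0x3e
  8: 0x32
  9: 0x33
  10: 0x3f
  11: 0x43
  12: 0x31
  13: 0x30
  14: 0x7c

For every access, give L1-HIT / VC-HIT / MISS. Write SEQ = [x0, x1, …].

SEQ = [MISS, L1-HIT, L1-HIT, MISS, MISS, VC-HIT, VC-HIT, L1-HIT, VC-HIT, L1-HIT, L1-HIT, VC-HIT, VC-HIT, L1-HIT, MISS]

  [0] addr=0x32 blk=12 s=0: MISS | VC []
  [1] addr=0x32 blk=12 s=0: L1-HIT | VC []
  [2] addr=0x33 blk=12 s=0: L1-HIT | VC []
  [3] addr=0x3d blk=15 s=3: MISS | VC []
  [4] addr=0x40 blk=16 s=0: MISS | VC [12]
  [5] addr=0x32 blk=12 s=0: VC-HIT | VC [16]
  [6] addr=0x41 blk=16 s=0: VC-HIT | VC [12]
  [7] addr=0x3e blk=15 s=3: L1-HIT | VC [12]
  [8] addr=0x32 blk=12 s=0: VC-HIT | VC [16]
  [9] addr=0x33 blk=12 s=0: L1-HIT | VC [16]
  [10] addr=0x3f blk=15 s=3: L1-HIT | VC [16]
  [11] addr=0x43 blk=16 s=0: VC-HIT | VC [12]
  [12] addr=0x31 blk=12 s=0: VC-HIT | VC [16]
  [13] addr=0x30 blk=12 s=0: L1-HIT | VC [16]
  [14] addr=0x7c blk=31 s=3: MISS | VC [16, 15]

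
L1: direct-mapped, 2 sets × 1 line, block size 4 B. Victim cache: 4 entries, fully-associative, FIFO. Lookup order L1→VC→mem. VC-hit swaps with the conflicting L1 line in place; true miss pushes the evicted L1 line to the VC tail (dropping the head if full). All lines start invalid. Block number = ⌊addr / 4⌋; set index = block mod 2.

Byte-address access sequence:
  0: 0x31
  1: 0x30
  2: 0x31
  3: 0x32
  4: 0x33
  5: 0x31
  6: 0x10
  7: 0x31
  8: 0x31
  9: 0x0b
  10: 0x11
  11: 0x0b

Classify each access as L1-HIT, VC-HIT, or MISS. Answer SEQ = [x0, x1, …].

0: 0x31 (blk 12, set 0) → MISS  vc=[]
1: 0x30 (blk 12, set 0) → L1-HIT  vc=[]
2: 0x31 (blk 12, set 0) → L1-HIT  vc=[]
3: 0x32 (blk 12, set 0) → L1-HIT  vc=[]
4: 0x33 (blk 12, set 0) → L1-HIT  vc=[]
5: 0x31 (blk 12, set 0) → L1-HIT  vc=[]
6: 0x10 (blk 4, set 0) → MISS  vc=[12]
7: 0x31 (blk 12, set 0) → VC-HIT  vc=[4]
8: 0x31 (blk 12, set 0) → L1-HIT  vc=[4]
9: 0xb (blk 2, set 0) → MISS  vc=[4, 12]
10: 0x11 (blk 4, set 0) → VC-HIT  vc=[2, 12]
11: 0xb (blk 2, set 0) → VC-HIT  vc=[4, 12]

SEQ = [MISS, L1-HIT, L1-HIT, L1-HIT, L1-HIT, L1-HIT, MISS, VC-HIT, L1-HIT, MISS, VC-HIT, VC-HIT]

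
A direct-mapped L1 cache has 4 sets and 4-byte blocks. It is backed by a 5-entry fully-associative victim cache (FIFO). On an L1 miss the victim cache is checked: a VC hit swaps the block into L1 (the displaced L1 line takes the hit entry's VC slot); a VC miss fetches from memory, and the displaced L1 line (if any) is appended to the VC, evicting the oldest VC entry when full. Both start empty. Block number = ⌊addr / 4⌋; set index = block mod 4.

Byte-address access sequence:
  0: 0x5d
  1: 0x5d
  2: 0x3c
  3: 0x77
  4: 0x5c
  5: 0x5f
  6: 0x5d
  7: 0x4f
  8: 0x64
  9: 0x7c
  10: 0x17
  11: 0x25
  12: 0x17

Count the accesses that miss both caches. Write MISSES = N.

0: 0x5d (blk 23, set 3) → MISS  vc=[]
1: 0x5d (blk 23, set 3) → L1-HIT  vc=[]
2: 0x3c (blk 15, set 3) → MISS  vc=[23]
3: 0x77 (blk 29, set 1) → MISS  vc=[23]
4: 0x5c (blk 23, set 3) → VC-HIT  vc=[15]
5: 0x5f (blk 23, set 3) → L1-HIT  vc=[15]
6: 0x5d (blk 23, set 3) → L1-HIT  vc=[15]
7: 0x4f (blk 19, set 3) → MISS  vc=[15, 23]
8: 0x64 (blk 25, set 1) → MISS  vc=[15, 23, 29]
9: 0x7c (blk 31, set 3) → MISS  vc=[15, 23, 29, 19]
10: 0x17 (blk 5, set 1) → MISS  vc=[15, 23, 29, 19, 25]
11: 0x25 (blk 9, set 1) → MISS  vc=[23, 29, 19, 25, 5]
12: 0x17 (blk 5, set 1) → VC-HIT  vc=[23, 29, 19, 25, 9]

MISSES = 8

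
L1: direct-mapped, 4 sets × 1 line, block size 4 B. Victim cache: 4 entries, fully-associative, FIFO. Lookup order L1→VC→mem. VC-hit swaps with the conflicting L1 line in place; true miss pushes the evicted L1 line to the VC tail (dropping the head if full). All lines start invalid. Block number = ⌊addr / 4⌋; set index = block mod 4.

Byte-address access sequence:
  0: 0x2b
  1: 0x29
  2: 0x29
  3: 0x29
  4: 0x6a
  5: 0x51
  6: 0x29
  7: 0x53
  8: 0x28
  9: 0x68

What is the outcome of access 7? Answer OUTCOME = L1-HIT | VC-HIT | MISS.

  [0] addr=0x2b blk=10 s=2: MISS | VC []
  [1] addr=0x29 blk=10 s=2: L1-HIT | VC []
  [2] addr=0x29 blk=10 s=2: L1-HIT | VC []
  [3] addr=0x29 blk=10 s=2: L1-HIT | VC []
  [4] addr=0x6a blk=26 s=2: MISS | VC [10]
  [5] addr=0x51 blk=20 s=0: MISS | VC [10]
  [6] addr=0x29 blk=10 s=2: VC-HIT | VC [26]
  [7] addr=0x53 blk=20 s=0: L1-HIT | VC [26]
  [8] addr=0x28 blk=10 s=2: L1-HIT | VC [26]
  [9] addr=0x68 blk=26 s=2: VC-HIT | VC [10]

OUTCOME = L1-HIT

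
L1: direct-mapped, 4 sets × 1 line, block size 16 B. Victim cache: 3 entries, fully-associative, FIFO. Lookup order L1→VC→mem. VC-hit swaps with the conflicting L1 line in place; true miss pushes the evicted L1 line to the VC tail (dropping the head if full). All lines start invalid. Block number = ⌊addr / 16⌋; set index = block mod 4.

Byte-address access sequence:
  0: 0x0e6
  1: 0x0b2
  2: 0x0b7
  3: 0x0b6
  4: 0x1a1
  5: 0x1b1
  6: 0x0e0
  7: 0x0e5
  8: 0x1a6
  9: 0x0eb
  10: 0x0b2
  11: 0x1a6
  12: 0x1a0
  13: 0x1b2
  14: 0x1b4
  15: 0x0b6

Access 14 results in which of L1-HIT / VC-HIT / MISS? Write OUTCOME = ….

OUTCOME = L1-HIT

0: 0xe6 (blk 14, set 2) → MISS  vc=[]
1: 0xb2 (blk 11, set 3) → MISS  vc=[]
2: 0xb7 (blk 11, set 3) → L1-HIT  vc=[]
3: 0xb6 (blk 11, set 3) → L1-HIT  vc=[]
4: 0x1a1 (blk 26, set 2) → MISS  vc=[14]
5: 0x1b1 (blk 27, set 3) → MISS  vc=[14, 11]
6: 0xe0 (blk 14, set 2) → VC-HIT  vc=[26, 11]
7: 0xe5 (blk 14, set 2) → L1-HIT  vc=[26, 11]
8: 0x1a6 (blk 26, set 2) → VC-HIT  vc=[14, 11]
9: 0xeb (blk 14, set 2) → VC-HIT  vc=[26, 11]
10: 0xb2 (blk 11, set 3) → VC-HIT  vc=[26, 27]
11: 0x1a6 (blk 26, set 2) → VC-HIT  vc=[14, 27]
12: 0x1a0 (blk 26, set 2) → L1-HIT  vc=[14, 27]
13: 0x1b2 (blk 27, set 3) → VC-HIT  vc=[14, 11]
14: 0x1b4 (blk 27, set 3) → L1-HIT  vc=[14, 11]
15: 0xb6 (blk 11, set 3) → VC-HIT  vc=[14, 27]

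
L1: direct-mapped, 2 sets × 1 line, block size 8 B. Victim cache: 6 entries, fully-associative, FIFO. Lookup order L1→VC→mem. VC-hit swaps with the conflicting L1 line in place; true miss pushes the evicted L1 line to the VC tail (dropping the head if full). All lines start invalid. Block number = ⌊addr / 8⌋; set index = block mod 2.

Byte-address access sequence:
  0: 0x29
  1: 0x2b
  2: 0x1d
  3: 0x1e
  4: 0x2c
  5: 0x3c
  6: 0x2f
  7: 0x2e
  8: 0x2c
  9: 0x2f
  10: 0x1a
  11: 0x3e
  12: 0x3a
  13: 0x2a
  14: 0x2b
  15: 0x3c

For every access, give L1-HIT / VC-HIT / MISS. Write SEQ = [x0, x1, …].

SEQ = [MISS, L1-HIT, MISS, L1-HIT, VC-HIT, MISS, VC-HIT, L1-HIT, L1-HIT, L1-HIT, VC-HIT, VC-HIT, L1-HIT, VC-HIT, L1-HIT, VC-HIT]

#0 0x29→b5/s1 MISS; vc=[]
#1 0x2b→b5/s1 L1-HIT; vc=[]
#2 0x1d→b3/s1 MISS; vc=[5]
#3 0x1e→b3/s1 L1-HIT; vc=[5]
#4 0x2c→b5/s1 VC-HIT; vc=[3]
#5 0x3c→b7/s1 MISS; vc=[3,5]
#6 0x2f→b5/s1 VC-HIT; vc=[3,7]
#7 0x2e→b5/s1 L1-HIT; vc=[3,7]
#8 0x2c→b5/s1 L1-HIT; vc=[3,7]
#9 0x2f→b5/s1 L1-HIT; vc=[3,7]
#10 0x1a→b3/s1 VC-HIT; vc=[5,7]
#11 0x3e→b7/s1 VC-HIT; vc=[5,3]
#12 0x3a→b7/s1 L1-HIT; vc=[5,3]
#13 0x2a→b5/s1 VC-HIT; vc=[7,3]
#14 0x2b→b5/s1 L1-HIT; vc=[7,3]
#15 0x3c→b7/s1 VC-HIT; vc=[5,3]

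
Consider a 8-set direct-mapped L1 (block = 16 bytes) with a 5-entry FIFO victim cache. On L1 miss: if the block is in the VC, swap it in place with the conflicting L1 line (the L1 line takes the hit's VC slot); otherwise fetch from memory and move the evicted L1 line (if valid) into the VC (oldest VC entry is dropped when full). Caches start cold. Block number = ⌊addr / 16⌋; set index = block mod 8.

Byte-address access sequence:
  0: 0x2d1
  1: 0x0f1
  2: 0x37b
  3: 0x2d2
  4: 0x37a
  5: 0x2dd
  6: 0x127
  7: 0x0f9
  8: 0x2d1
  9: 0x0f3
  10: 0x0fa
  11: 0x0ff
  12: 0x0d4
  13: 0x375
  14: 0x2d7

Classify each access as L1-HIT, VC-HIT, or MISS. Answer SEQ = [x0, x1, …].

0: 0x2d1 (blk 45, set 5) → MISS  vc=[]
1: 0xf1 (blk 15, set 7) → MISS  vc=[]
2: 0x37b (blk 55, set 7) → MISS  vc=[15]
3: 0x2d2 (blk 45, set 5) → L1-HIT  vc=[15]
4: 0x37a (blk 55, set 7) → L1-HIT  vc=[15]
5: 0x2dd (blk 45, set 5) → L1-HIT  vc=[15]
6: 0x127 (blk 18, set 2) → MISS  vc=[15]
7: 0xf9 (blk 15, set 7) → VC-HIT  vc=[55]
8: 0x2d1 (blk 45, set 5) → L1-HIT  vc=[55]
9: 0xf3 (blk 15, set 7) → L1-HIT  vc=[55]
10: 0xfa (blk 15, set 7) → L1-HIT  vc=[55]
11: 0xff (blk 15, set 7) → L1-HIT  vc=[55]
12: 0xd4 (blk 13, set 5) → MISS  vc=[55, 45]
13: 0x375 (blk 55, set 7) → VC-HIT  vc=[15, 45]
14: 0x2d7 (blk 45, set 5) → VC-HIT  vc=[15, 13]

SEQ = [MISS, MISS, MISS, L1-HIT, L1-HIT, L1-HIT, MISS, VC-HIT, L1-HIT, L1-HIT, L1-HIT, L1-HIT, MISS, VC-HIT, VC-HIT]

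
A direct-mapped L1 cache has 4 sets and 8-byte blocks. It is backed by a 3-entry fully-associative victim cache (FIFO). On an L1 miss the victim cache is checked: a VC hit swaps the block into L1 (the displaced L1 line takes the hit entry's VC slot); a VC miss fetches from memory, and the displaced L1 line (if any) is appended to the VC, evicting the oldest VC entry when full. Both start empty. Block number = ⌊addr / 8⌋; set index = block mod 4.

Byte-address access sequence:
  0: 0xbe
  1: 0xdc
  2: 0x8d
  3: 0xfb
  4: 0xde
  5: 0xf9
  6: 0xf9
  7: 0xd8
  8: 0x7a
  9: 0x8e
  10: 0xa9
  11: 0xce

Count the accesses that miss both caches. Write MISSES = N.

  [0] addr=0xbe blk=23 s=3: MISS | VC []
  [1] addr=0xdc blk=27 s=3: MISS | VC [23]
  [2] addr=0x8d blk=17 s=1: MISS | VC [23]
  [3] addr=0xfb blk=31 s=3: MISS | VC [23, 27]
  [4] addr=0xde blk=27 s=3: VC-HIT | VC [23, 31]
  [5] addr=0xf9 blk=31 s=3: VC-HIT | VC [23, 27]
  [6] addr=0xf9 blk=31 s=3: L1-HIT | VC [23, 27]
  [7] addr=0xd8 blk=27 s=3: VC-HIT | VC [23, 31]
  [8] addr=0x7a blk=15 s=3: MISS | VC [23, 31, 27]
  [9] addr=0x8e blk=17 s=1: L1-HIT | VC [23, 31, 27]
  [10] addr=0xa9 blk=21 s=1: MISS | VC [31, 27, 17]
  [11] addr=0xce blk=25 s=1: MISS | VC [27, 17, 21]

MISSES = 7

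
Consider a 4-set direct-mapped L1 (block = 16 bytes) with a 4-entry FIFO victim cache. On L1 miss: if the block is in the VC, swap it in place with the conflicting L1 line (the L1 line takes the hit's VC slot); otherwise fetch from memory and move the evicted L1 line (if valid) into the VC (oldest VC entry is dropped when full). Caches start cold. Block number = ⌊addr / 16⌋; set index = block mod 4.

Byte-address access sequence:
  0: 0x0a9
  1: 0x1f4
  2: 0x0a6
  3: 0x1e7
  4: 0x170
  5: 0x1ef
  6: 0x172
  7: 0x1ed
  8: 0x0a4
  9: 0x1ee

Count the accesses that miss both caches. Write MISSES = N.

  [0] addr=0xa9 blk=10 s=2: MISS | VC []
  [1] addr=0x1f4 blk=31 s=3: MISS | VC []
  [2] addr=0xa6 blk=10 s=2: L1-HIT | VC []
  [3] addr=0x1e7 blk=30 s=2: MISS | VC [10]
  [4] addr=0x170 blk=23 s=3: MISS | VC [10, 31]
  [5] addr=0x1ef blk=30 s=2: L1-HIT | VC [10, 31]
  [6] addr=0x172 blk=23 s=3: L1-HIT | VC [10, 31]
  [7] addr=0x1ed blk=30 s=2: L1-HIT | VC [10, 31]
  [8] addr=0xa4 blk=10 s=2: VC-HIT | VC [30, 31]
  [9] addr=0x1ee blk=30 s=2: VC-HIT | VC [10, 31]

MISSES = 4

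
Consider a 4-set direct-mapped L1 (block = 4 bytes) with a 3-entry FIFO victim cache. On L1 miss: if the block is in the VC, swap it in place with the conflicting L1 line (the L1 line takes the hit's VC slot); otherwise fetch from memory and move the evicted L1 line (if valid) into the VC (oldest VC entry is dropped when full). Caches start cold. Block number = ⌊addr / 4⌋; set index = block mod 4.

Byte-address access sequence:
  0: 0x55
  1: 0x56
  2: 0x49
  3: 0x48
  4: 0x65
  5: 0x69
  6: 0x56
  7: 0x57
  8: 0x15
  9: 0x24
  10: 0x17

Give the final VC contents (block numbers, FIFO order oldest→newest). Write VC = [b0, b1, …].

VC = [18, 21, 9]

0: 0x55 (blk 21, set 1) → MISS  vc=[]
1: 0x56 (blk 21, set 1) → L1-HIT  vc=[]
2: 0x49 (blk 18, set 2) → MISS  vc=[]
3: 0x48 (blk 18, set 2) → L1-HIT  vc=[]
4: 0x65 (blk 25, set 1) → MISS  vc=[21]
5: 0x69 (blk 26, set 2) → MISS  vc=[21, 18]
6: 0x56 (blk 21, set 1) → VC-HIT  vc=[25, 18]
7: 0x57 (blk 21, set 1) → L1-HIT  vc=[25, 18]
8: 0x15 (blk 5, set 1) → MISS  vc=[25, 18, 21]
9: 0x24 (blk 9, set 1) → MISS  vc=[18, 21, 5]
10: 0x17 (blk 5, set 1) → VC-HIT  vc=[18, 21, 9]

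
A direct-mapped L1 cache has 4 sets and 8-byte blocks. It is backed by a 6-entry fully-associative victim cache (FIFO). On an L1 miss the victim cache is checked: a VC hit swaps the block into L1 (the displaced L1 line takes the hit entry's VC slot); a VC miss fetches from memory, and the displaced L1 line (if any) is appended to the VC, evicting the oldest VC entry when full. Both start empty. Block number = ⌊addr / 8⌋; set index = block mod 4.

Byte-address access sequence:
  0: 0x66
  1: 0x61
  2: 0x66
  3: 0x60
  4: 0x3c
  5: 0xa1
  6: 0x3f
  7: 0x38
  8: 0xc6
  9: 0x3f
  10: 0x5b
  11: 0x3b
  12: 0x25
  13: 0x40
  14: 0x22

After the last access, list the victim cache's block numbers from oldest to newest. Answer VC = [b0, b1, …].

VC = [12, 20, 11, 24, 8]

0: 0x66 (blk 12, set 0) → MISS  vc=[]
1: 0x61 (blk 12, set 0) → L1-HIT  vc=[]
2: 0x66 (blk 12, set 0) → L1-HIT  vc=[]
3: 0x60 (blk 12, set 0) → L1-HIT  vc=[]
4: 0x3c (blk 7, set 3) → MISS  vc=[]
5: 0xa1 (blk 20, set 0) → MISS  vc=[12]
6: 0x3f (blk 7, set 3) → L1-HIT  vc=[12]
7: 0x38 (blk 7, set 3) → L1-HIT  vc=[12]
8: 0xc6 (blk 24, set 0) → MISS  vc=[12, 20]
9: 0x3f (blk 7, set 3) → L1-HIT  vc=[12, 20]
10: 0x5b (blk 11, set 3) → MISS  vc=[12, 20, 7]
11: 0x3b (blk 7, set 3) → VC-HIT  vc=[12, 20, 11]
12: 0x25 (blk 4, set 0) → MISS  vc=[12, 20, 11, 24]
13: 0x40 (blk 8, set 0) → MISS  vc=[12, 20, 11, 24, 4]
14: 0x22 (blk 4, set 0) → VC-HIT  vc=[12, 20, 11, 24, 8]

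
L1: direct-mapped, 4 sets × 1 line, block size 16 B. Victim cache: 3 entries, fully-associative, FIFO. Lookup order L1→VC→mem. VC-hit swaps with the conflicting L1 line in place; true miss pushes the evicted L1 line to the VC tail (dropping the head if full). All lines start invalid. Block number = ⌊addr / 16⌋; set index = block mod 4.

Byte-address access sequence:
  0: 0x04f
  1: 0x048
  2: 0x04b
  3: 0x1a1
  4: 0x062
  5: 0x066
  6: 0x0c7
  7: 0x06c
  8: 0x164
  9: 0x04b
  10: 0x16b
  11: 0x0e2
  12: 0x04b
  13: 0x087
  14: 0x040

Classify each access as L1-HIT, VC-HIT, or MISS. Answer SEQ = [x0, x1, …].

#0 0x4f→b4/s0 MISS; vc=[]
#1 0x48→b4/s0 L1-HIT; vc=[]
#2 0x4b→b4/s0 L1-HIT; vc=[]
#3 0x1a1→b26/s2 MISS; vc=[]
#4 0x62→b6/s2 MISS; vc=[26]
#5 0x66→b6/s2 L1-HIT; vc=[26]
#6 0xc7→b12/s0 MISS; vc=[26,4]
#7 0x6c→b6/s2 L1-HIT; vc=[26,4]
#8 0x164→b22/s2 MISS; vc=[26,4,6]
#9 0x4b→b4/s0 VC-HIT; vc=[26,12,6]
#10 0x16b→b22/s2 L1-HIT; vc=[26,12,6]
#11 0xe2→b14/s2 MISS; vc=[12,6,22]
#12 0x4b→b4/s0 L1-HIT; vc=[12,6,22]
#13 0x87→b8/s0 MISS; vc=[6,22,4]
#14 0x40→b4/s0 VC-HIT; vc=[6,22,8]

SEQ = [MISS, L1-HIT, L1-HIT, MISS, MISS, L1-HIT, MISS, L1-HIT, MISS, VC-HIT, L1-HIT, MISS, L1-HIT, MISS, VC-HIT]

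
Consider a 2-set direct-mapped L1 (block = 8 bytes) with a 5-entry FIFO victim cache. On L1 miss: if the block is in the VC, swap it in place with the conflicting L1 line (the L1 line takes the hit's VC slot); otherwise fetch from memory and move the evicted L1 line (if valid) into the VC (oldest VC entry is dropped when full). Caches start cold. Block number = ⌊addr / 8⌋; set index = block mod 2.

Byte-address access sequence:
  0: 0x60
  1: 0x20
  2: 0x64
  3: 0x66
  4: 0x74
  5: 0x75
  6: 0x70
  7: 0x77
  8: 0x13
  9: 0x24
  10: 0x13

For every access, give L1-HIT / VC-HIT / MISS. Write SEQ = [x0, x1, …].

  [0] addr=0x60 blk=12 s=0: MISS | VC []
  [1] addr=0x20 blk=4 s=0: MISS | VC [12]
  [2] addr=0x64 blk=12 s=0: VC-HIT | VC [4]
  [3] addr=0x66 blk=12 s=0: L1-HIT | VC [4]
  [4] addr=0x74 blk=14 s=0: MISS | VC [4, 12]
  [5] addr=0x75 blk=14 s=0: L1-HIT | VC [4, 12]
  [6] addr=0x70 blk=14 s=0: L1-HIT | VC [4, 12]
  [7] addr=0x77 blk=14 s=0: L1-HIT | VC [4, 12]
  [8] addr=0x13 blk=2 s=0: MISS | VC [4, 12, 14]
  [9] addr=0x24 blk=4 s=0: VC-HIT | VC [2, 12, 14]
  [10] addr=0x13 blk=2 s=0: VC-HIT | VC [4, 12, 14]

SEQ = [MISS, MISS, VC-HIT, L1-HIT, MISS, L1-HIT, L1-HIT, L1-HIT, MISS, VC-HIT, VC-HIT]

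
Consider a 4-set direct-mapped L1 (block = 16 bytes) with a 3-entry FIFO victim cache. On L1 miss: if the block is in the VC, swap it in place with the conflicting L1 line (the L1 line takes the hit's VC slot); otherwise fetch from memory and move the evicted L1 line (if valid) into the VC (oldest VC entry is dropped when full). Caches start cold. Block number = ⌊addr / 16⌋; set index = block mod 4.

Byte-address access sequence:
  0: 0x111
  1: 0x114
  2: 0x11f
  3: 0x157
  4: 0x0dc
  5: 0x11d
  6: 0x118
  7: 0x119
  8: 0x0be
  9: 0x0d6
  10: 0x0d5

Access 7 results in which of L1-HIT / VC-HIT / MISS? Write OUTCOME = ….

OUTCOME = L1-HIT

  [0] addr=0x111 blk=17 s=1: MISS | VC []
  [1] addr=0x114 blk=17 s=1: L1-HIT | VC []
  [2] addr=0x11f blk=17 s=1: L1-HIT | VC []
  [3] addr=0x157 blk=21 s=1: MISS | VC [17]
  [4] addr=0xdc blk=13 s=1: MISS | VC [17, 21]
  [5] addr=0x11d blk=17 s=1: VC-HIT | VC [13, 21]
  [6] addr=0x118 blk=17 s=1: L1-HIT | VC [13, 21]
  [7] addr=0x119 blk=17 s=1: L1-HIT | VC [13, 21]
  [8] addr=0xbe blk=11 s=3: MISS | VC [13, 21]
  [9] addr=0xd6 blk=13 s=1: VC-HIT | VC [17, 21]
  [10] addr=0xd5 blk=13 s=1: L1-HIT | VC [17, 21]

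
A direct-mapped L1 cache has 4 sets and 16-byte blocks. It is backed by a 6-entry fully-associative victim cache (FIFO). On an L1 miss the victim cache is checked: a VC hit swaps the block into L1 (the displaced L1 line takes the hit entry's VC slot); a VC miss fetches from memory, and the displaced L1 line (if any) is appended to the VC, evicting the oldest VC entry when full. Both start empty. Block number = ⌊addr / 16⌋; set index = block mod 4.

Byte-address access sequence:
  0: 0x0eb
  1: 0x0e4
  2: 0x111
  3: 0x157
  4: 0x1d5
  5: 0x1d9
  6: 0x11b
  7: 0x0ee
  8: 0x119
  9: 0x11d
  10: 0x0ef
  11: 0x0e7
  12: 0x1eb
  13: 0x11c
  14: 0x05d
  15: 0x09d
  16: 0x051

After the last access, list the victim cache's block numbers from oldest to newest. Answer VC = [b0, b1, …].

#0 0xeb→b14/s2 MISS; vc=[]
#1 0xe4→b14/s2 L1-HIT; vc=[]
#2 0x111→b17/s1 MISS; vc=[]
#3 0x157→b21/s1 MISS; vc=[17]
#4 0x1d5→b29/s1 MISS; vc=[17,21]
#5 0x1d9→b29/s1 L1-HIT; vc=[17,21]
#6 0x11b→b17/s1 VC-HIT; vc=[29,21]
#7 0xee→b14/s2 L1-HIT; vc=[29,21]
#8 0x119→b17/s1 L1-HIT; vc=[29,21]
#9 0x11d→b17/s1 L1-HIT; vc=[29,21]
#10 0xef→b14/s2 L1-HIT; vc=[29,21]
#11 0xe7→b14/s2 L1-HIT; vc=[29,21]
#12 0x1eb→b30/s2 MISS; vc=[29,21,14]
#13 0x11c→b17/s1 L1-HIT; vc=[29,21,14]
#14 0x5d→b5/s1 MISS; vc=[29,21,14,17]
#15 0x9d→b9/s1 MISS; vc=[29,21,14,17,5]
#16 0x51→b5/s1 VC-HIT; vc=[29,21,14,17,9]

VC = [29, 21, 14, 17, 9]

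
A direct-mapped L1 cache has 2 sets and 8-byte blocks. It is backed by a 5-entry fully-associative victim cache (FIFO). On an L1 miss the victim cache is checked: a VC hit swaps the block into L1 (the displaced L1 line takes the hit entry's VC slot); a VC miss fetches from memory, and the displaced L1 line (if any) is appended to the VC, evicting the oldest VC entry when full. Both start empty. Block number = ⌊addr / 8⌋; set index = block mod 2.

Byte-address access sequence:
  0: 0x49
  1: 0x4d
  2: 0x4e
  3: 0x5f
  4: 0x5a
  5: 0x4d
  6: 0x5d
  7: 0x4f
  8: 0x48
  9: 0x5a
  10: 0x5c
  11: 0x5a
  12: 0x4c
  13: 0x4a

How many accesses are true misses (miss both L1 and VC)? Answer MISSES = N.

#0 0x49→b9/s1 MISS; vc=[]
#1 0x4d→b9/s1 L1-HIT; vc=[]
#2 0x4e→b9/s1 L1-HIT; vc=[]
#3 0x5f→b11/s1 MISS; vc=[9]
#4 0x5a→b11/s1 L1-HIT; vc=[9]
#5 0x4d→b9/s1 VC-HIT; vc=[11]
#6 0x5d→b11/s1 VC-HIT; vc=[9]
#7 0x4f→b9/s1 VC-HIT; vc=[11]
#8 0x48→b9/s1 L1-HIT; vc=[11]
#9 0x5a→b11/s1 VC-HIT; vc=[9]
#10 0x5c→b11/s1 L1-HIT; vc=[9]
#11 0x5a→b11/s1 L1-HIT; vc=[9]
#12 0x4c→b9/s1 VC-HIT; vc=[11]
#13 0x4a→b9/s1 L1-HIT; vc=[11]

MISSES = 2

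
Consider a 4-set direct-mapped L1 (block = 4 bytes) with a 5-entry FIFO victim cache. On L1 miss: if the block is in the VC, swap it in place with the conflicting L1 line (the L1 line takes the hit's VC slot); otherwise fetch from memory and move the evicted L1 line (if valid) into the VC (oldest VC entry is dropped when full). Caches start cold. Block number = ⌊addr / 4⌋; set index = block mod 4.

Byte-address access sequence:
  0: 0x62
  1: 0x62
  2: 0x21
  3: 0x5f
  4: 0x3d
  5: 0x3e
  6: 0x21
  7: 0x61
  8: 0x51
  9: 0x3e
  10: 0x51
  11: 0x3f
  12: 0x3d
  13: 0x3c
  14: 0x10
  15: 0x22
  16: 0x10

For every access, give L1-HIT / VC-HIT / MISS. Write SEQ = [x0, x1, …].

SEQ = [MISS, L1-HIT, MISS, MISS, MISS, L1-HIT, L1-HIT, VC-HIT, MISS, L1-HIT, L1-HIT, L1-HIT, L1-HIT, L1-HIT, MISS, VC-HIT, VC-HIT]

0: 0x62 (blk 24, set 0) → MISS  vc=[]
1: 0x62 (blk 24, set 0) → L1-HIT  vc=[]
2: 0x21 (blk 8, set 0) → MISS  vc=[24]
3: 0x5f (blk 23, set 3) → MISS  vc=[24]
4: 0x3d (blk 15, set 3) → MISS  vc=[24, 23]
5: 0x3e (blk 15, set 3) → L1-HIT  vc=[24, 23]
6: 0x21 (blk 8, set 0) → L1-HIT  vc=[24, 23]
7: 0x61 (blk 24, set 0) → VC-HIT  vc=[8, 23]
8: 0x51 (blk 20, set 0) → MISS  vc=[8, 23, 24]
9: 0x3e (blk 15, set 3) → L1-HIT  vc=[8, 23, 24]
10: 0x51 (blk 20, set 0) → L1-HIT  vc=[8, 23, 24]
11: 0x3f (blk 15, set 3) → L1-HIT  vc=[8, 23, 24]
12: 0x3d (blk 15, set 3) → L1-HIT  vc=[8, 23, 24]
13: 0x3c (blk 15, set 3) → L1-HIT  vc=[8, 23, 24]
14: 0x10 (blk 4, set 0) → MISS  vc=[8, 23, 24, 20]
15: 0x22 (blk 8, set 0) → VC-HIT  vc=[4, 23, 24, 20]
16: 0x10 (blk 4, set 0) → VC-HIT  vc=[8, 23, 24, 20]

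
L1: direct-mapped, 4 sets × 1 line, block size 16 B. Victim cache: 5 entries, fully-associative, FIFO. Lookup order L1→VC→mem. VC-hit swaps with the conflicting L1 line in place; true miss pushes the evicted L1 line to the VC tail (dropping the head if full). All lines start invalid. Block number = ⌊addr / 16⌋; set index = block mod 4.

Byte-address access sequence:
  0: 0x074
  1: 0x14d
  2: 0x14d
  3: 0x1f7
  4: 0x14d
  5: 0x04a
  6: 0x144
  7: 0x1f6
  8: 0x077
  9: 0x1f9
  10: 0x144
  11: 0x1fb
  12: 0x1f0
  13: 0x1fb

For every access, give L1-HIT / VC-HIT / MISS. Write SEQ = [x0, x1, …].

#0 0x74→b7/s3 MISS; vc=[]
#1 0x14d→b20/s0 MISS; vc=[]
#2 0x14d→b20/s0 L1-HIT; vc=[]
#3 0x1f7→b31/s3 MISS; vc=[7]
#4 0x14d→b20/s0 L1-HIT; vc=[7]
#5 0x4a→b4/s0 MISS; vc=[7,20]
#6 0x144→b20/s0 VC-HIT; vc=[7,4]
#7 0x1f6→b31/s3 L1-HIT; vc=[7,4]
#8 0x77→b7/s3 VC-HIT; vc=[31,4]
#9 0x1f9→b31/s3 VC-HIT; vc=[7,4]
#10 0x144→b20/s0 L1-HIT; vc=[7,4]
#11 0x1fb→b31/s3 L1-HIT; vc=[7,4]
#12 0x1f0→b31/s3 L1-HIT; vc=[7,4]
#13 0x1fb→b31/s3 L1-HIT; vc=[7,4]

SEQ = [MISS, MISS, L1-HIT, MISS, L1-HIT, MISS, VC-HIT, L1-HIT, VC-HIT, VC-HIT, L1-HIT, L1-HIT, L1-HIT, L1-HIT]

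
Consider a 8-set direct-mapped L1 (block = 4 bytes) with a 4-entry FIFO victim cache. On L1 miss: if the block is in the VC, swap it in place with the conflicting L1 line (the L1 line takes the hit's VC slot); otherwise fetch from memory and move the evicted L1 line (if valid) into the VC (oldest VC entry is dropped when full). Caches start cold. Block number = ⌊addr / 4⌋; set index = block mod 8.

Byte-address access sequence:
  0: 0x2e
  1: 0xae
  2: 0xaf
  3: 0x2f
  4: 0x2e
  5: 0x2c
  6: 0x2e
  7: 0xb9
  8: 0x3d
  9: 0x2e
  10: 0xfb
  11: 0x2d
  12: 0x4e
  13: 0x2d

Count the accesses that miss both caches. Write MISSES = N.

0: 0x2e (blk 11, set 3) → MISS  vc=[]
1: 0xae (blk 43, set 3) → MISS  vc=[11]
2: 0xaf (blk 43, set 3) → L1-HIT  vc=[11]
3: 0x2f (blk 11, set 3) → VC-HIT  vc=[43]
4: 0x2e (blk 11, set 3) → L1-HIT  vc=[43]
5: 0x2c (blk 11, set 3) → L1-HIT  vc=[43]
6: 0x2e (blk 11, set 3) → L1-HIT  vc=[43]
7: 0xb9 (blk 46, set 6) → MISS  vc=[43]
8: 0x3d (blk 15, set 7) → MISS  vc=[43]
9: 0x2e (blk 11, set 3) → L1-HIT  vc=[43]
10: 0xfb (blk 62, set 6) → MISS  vc=[43, 46]
11: 0x2d (blk 11, set 3) → L1-HIT  vc=[43, 46]
12: 0x4e (blk 19, set 3) → MISS  vc=[43, 46, 11]
13: 0x2d (blk 11, set 3) → VC-HIT  vc=[43, 46, 19]

MISSES = 6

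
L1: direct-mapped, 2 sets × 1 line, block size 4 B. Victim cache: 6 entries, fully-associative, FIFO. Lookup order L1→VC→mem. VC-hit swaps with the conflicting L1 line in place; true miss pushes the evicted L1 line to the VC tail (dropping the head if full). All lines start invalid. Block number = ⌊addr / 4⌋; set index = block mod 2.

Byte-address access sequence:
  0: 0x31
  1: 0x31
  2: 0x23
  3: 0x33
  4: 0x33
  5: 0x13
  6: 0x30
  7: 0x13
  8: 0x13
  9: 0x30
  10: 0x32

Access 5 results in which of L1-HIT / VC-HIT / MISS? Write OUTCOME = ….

0: 0x31 (blk 12, set 0) → MISS  vc=[]
1: 0x31 (blk 12, set 0) → L1-HIT  vc=[]
2: 0x23 (blk 8, set 0) → MISS  vc=[12]
3: 0x33 (blk 12, set 0) → VC-HIT  vc=[8]
4: 0x33 (blk 12, set 0) → L1-HIT  vc=[8]
5: 0x13 (blk 4, set 0) → MISS  vc=[8, 12]
6: 0x30 (blk 12, set 0) → VC-HIT  vc=[8, 4]
7: 0x13 (blk 4, set 0) → VC-HIT  vc=[8, 12]
8: 0x13 (blk 4, set 0) → L1-HIT  vc=[8, 12]
9: 0x30 (blk 12, set 0) → VC-HIT  vc=[8, 4]
10: 0x32 (blk 12, set 0) → L1-HIT  vc=[8, 4]

OUTCOME = MISS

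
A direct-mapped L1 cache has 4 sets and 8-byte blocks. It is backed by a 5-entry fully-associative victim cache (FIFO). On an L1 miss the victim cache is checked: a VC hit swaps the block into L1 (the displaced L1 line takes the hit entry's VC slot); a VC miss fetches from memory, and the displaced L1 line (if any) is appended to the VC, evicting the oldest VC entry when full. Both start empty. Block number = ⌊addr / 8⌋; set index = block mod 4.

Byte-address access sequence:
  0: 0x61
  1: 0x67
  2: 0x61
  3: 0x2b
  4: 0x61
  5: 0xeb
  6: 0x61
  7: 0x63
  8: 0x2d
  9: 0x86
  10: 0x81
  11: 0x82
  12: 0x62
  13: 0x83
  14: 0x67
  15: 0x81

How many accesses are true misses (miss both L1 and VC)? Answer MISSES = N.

0: 0x61 (blk 12, set 0) → MISS  vc=[]
1: 0x67 (blk 12, set 0) → L1-HIT  vc=[]
2: 0x61 (blk 12, set 0) → L1-HIT  vc=[]
3: 0x2b (blk 5, set 1) → MISS  vc=[]
4: 0x61 (blk 12, set 0) → L1-HIT  vc=[]
5: 0xeb (blk 29, set 1) → MISS  vc=[5]
6: 0x61 (blk 12, set 0) → L1-HIT  vc=[5]
7: 0x63 (blk 12, set 0) → L1-HIT  vc=[5]
8: 0x2d (blk 5, set 1) → VC-HIT  vc=[29]
9: 0x86 (blk 16, set 0) → MISS  vc=[29, 12]
10: 0x81 (blk 16, set 0) → L1-HIT  vc=[29, 12]
11: 0x82 (blk 16, set 0) → L1-HIT  vc=[29, 12]
12: 0x62 (blk 12, set 0) → VC-HIT  vc=[29, 16]
13: 0x83 (blk 16, set 0) → VC-HIT  vc=[29, 12]
14: 0x67 (blk 12, set 0) → VC-HIT  vc=[29, 16]
15: 0x81 (blk 16, set 0) → VC-HIT  vc=[29, 12]

MISSES = 4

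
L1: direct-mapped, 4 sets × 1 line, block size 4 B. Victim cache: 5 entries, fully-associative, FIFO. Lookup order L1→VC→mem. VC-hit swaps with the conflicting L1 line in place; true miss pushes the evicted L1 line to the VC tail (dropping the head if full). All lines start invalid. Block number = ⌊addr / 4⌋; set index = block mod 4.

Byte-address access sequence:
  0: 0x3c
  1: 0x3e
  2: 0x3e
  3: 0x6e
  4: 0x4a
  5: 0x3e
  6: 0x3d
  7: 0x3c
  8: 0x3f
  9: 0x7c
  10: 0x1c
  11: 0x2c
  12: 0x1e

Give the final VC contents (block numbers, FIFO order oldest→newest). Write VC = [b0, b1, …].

VC = [27, 15, 31, 11]

0: 0x3c (blk 15, set 3) → MISS  vc=[]
1: 0x3e (blk 15, set 3) → L1-HIT  vc=[]
2: 0x3e (blk 15, set 3) → L1-HIT  vc=[]
3: 0x6e (blk 27, set 3) → MISS  vc=[15]
4: 0x4a (blk 18, set 2) → MISS  vc=[15]
5: 0x3e (blk 15, set 3) → VC-HIT  vc=[27]
6: 0x3d (blk 15, set 3) → L1-HIT  vc=[27]
7: 0x3c (blk 15, set 3) → L1-HIT  vc=[27]
8: 0x3f (blk 15, set 3) → L1-HIT  vc=[27]
9: 0x7c (blk 31, set 3) → MISS  vc=[27, 15]
10: 0x1c (blk 7, set 3) → MISS  vc=[27, 15, 31]
11: 0x2c (blk 11, set 3) → MISS  vc=[27, 15, 31, 7]
12: 0x1e (blk 7, set 3) → VC-HIT  vc=[27, 15, 31, 11]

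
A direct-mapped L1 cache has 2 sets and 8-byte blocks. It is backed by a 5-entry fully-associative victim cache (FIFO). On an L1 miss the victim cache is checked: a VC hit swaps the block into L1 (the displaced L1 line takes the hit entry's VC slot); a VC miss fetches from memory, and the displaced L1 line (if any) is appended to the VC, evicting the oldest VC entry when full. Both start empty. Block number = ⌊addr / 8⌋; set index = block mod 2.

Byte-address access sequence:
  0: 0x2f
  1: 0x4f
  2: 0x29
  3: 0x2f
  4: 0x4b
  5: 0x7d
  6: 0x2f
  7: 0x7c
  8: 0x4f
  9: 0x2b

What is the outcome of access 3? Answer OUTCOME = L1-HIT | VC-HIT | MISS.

OUTCOME = L1-HIT

  [0] addr=0x2f blk=5 s=1: MISS | VC []
  [1] addr=0x4f blk=9 s=1: MISS | VC [5]
  [2] addr=0x29 blk=5 s=1: VC-HIT | VC [9]
  [3] addr=0x2f blk=5 s=1: L1-HIT | VC [9]
  [4] addr=0x4b blk=9 s=1: VC-HIT | VC [5]
  [5] addr=0x7d blk=15 s=1: MISS | VC [5, 9]
  [6] addr=0x2f blk=5 s=1: VC-HIT | VC [15, 9]
  [7] addr=0x7c blk=15 s=1: VC-HIT | VC [5, 9]
  [8] addr=0x4f blk=9 s=1: VC-HIT | VC [5, 15]
  [9] addr=0x2b blk=5 s=1: VC-HIT | VC [9, 15]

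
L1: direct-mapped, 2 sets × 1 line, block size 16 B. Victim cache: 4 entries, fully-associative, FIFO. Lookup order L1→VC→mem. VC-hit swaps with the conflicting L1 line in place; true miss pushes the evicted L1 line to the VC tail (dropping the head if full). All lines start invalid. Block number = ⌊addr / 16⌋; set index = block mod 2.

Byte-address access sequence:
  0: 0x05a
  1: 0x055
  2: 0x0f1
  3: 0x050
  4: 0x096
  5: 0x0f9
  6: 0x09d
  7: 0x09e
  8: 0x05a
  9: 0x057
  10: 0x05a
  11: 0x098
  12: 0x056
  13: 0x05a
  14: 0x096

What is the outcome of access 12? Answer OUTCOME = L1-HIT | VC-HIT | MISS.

OUTCOME = VC-HIT

  [0] addr=0x5a blk=5 s=1: MISS | VC []
  [1] addr=0x55 blk=5 s=1: L1-HIT | VC []
  [2] addr=0xf1 blk=15 s=1: MISS | VC [5]
  [3] addr=0x50 blk=5 s=1: VC-HIT | VC [15]
  [4] addr=0x96 blk=9 s=1: MISS | VC [15, 5]
  [5] addr=0xf9 blk=15 s=1: VC-HIT | VC [9, 5]
  [6] addr=0x9d blk=9 s=1: VC-HIT | VC [15, 5]
  [7] addr=0x9e blk=9 s=1: L1-HIT | VC [15, 5]
  [8] addr=0x5a blk=5 s=1: VC-HIT | VC [15, 9]
  [9] addr=0x57 blk=5 s=1: L1-HIT | VC [15, 9]
  [10] addr=0x5a blk=5 s=1: L1-HIT | VC [15, 9]
  [11] addr=0x98 blk=9 s=1: VC-HIT | VC [15, 5]
  [12] addr=0x56 blk=5 s=1: VC-HIT | VC [15, 9]
  [13] addr=0x5a blk=5 s=1: L1-HIT | VC [15, 9]
  [14] addr=0x96 blk=9 s=1: VC-HIT | VC [15, 5]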